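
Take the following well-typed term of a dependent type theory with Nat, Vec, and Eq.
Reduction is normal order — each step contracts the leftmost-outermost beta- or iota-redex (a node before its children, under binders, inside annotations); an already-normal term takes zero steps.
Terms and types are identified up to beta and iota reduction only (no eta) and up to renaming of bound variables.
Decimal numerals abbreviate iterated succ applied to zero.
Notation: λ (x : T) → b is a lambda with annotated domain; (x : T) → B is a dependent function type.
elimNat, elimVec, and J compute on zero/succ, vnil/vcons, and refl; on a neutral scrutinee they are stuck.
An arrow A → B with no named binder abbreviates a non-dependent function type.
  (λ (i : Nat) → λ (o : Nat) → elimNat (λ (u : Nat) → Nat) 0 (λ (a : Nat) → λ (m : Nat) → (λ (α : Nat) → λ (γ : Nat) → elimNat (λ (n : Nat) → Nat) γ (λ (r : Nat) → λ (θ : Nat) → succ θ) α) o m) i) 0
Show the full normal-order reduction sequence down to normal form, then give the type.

normal-order reduction:
  (λ (i : Nat) → λ (o : Nat) → elimNat (λ (u : Nat) → Nat) 0 (λ (a : Nat) → λ (m : Nat) → (λ (α : Nat) → λ (γ : Nat) → elimNat (λ (n : Nat) → Nat) γ (λ (r : Nat) → λ (θ : Nat) → succ θ) α) o m) i) 0
  ~> λ (i : Nat) → elimNat (λ (o : Nat) → Nat) 0 (λ (u : Nat) → λ (a : Nat) → (λ (m : Nat) → λ (α : Nat) → elimNat (λ (γ : Nat) → Nat) α (λ (n : Nat) → λ (r : Nat) → succ r) m) i a) 0
  ~> λ (i : Nat) → 0
the term's type:
  Nat → Nat


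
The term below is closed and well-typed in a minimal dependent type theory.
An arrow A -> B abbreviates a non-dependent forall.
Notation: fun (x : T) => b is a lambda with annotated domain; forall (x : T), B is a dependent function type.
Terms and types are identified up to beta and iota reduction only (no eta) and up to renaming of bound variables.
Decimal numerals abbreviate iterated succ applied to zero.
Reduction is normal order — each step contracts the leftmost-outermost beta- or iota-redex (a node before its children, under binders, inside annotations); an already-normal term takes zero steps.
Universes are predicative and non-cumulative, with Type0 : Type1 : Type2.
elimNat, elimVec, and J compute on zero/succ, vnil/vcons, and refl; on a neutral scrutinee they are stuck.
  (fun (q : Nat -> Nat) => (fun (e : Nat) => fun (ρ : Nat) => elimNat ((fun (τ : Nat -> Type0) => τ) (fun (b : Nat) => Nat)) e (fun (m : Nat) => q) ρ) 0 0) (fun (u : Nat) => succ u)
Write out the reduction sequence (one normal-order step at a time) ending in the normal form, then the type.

normal-order reduction:
  (fun (q : Nat -> Nat) => (fun (e : Nat) => fun (ρ : Nat) => elimNat ((fun (τ : Nat -> Type0) => τ) (fun (b : Nat) => Nat)) e (fun (m : Nat) => q) ρ) 0 0) (fun (u : Nat) => succ u)
  ~> (fun (q : Nat) => fun (e : Nat) => elimNat ((fun (ρ : Nat -> Type0) => ρ) (fun (τ : Nat) => Nat)) q (fun (b : Nat) => fun (m : Nat) => succ m) e) 0 0
  ~> (fun (q : Nat) => elimNat ((fun (e : Nat -> Type0) => e) (fun (ρ : Nat) => Nat)) 0 (fun (τ : Nat) => fun (b : Nat) => succ b) q) 0
  ~> elimNat ((fun (q : Nat -> Type0) => q) (fun (e : Nat) => Nat)) 0 (fun (ρ : Nat) => fun (τ : Nat) => succ τ) 0
  ~> 0
inferred type:
  Nat


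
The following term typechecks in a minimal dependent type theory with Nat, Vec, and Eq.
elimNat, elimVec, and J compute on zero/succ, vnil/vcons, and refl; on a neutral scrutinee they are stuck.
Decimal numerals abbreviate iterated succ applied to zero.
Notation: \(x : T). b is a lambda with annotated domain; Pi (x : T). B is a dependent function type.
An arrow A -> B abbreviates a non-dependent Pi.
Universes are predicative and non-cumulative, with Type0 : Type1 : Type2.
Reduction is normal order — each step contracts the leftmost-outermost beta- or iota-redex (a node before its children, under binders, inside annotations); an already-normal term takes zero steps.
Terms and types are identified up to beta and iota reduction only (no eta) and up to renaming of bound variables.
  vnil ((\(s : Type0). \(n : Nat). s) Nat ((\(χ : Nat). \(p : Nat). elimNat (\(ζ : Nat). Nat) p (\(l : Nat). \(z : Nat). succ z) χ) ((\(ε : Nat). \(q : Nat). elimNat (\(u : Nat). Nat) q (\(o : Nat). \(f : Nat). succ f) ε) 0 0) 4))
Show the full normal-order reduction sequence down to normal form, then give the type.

normal-order reduction:
  vnil ((\(s : Type0). \(n : Nat). s) Nat ((\(χ : Nat). \(p : Nat). elimNat (\(ζ : Nat). Nat) p (\(l : Nat). \(z : Nat). succ z) χ) ((\(ε : Nat). \(q : Nat). elimNat (\(u : Nat). Nat) q (\(o : Nat). \(f : Nat). succ f) ε) 0 0) 4))
  ~> vnil ((\(s : Nat). Nat) ((\(n : Nat). \(χ : Nat). elimNat (\(p : Nat). Nat) χ (\(ζ : Nat). \(l : Nat). succ l) n) ((\(z : Nat). \(ε : Nat). elimNat (\(q : Nat). Nat) ε (\(u : Nat). \(o : Nat). succ o) z) 0 0) 4))
  ~> vnil Nat
inferred type:
  Vec Nat 0


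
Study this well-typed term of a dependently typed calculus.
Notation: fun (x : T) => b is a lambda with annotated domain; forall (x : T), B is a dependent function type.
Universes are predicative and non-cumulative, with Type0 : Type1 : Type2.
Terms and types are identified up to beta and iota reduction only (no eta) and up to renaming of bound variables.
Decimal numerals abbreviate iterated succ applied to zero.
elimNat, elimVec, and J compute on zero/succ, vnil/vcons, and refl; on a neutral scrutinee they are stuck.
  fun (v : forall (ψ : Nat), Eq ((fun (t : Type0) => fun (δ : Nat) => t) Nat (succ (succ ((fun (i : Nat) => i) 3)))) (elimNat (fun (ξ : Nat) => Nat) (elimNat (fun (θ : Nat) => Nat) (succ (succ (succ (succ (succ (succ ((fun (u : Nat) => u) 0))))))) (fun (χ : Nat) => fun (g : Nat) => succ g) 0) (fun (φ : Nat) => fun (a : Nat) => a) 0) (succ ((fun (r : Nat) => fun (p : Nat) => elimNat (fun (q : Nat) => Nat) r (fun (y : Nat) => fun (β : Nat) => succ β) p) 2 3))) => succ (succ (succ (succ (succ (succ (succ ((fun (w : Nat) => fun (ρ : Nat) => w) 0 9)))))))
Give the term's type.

inferred type:
  forall (v : forall (ψ : Nat), Eq Nat 6 6), Nat


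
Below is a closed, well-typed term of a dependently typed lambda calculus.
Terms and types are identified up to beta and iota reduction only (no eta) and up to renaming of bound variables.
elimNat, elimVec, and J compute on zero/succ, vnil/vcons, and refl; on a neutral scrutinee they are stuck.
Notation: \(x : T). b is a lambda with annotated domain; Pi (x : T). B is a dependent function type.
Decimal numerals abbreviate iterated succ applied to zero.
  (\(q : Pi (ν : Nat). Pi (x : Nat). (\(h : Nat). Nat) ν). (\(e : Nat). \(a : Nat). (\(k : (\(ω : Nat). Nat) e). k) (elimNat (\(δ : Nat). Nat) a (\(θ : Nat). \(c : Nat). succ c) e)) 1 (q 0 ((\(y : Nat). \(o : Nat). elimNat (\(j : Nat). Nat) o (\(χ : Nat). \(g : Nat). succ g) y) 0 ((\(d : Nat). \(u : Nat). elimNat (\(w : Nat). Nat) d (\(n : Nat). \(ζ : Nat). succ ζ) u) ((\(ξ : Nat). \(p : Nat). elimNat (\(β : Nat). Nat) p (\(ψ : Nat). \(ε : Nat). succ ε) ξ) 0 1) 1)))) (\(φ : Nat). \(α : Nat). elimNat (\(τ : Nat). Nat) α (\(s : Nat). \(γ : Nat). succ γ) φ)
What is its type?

inferred type:
  Nat


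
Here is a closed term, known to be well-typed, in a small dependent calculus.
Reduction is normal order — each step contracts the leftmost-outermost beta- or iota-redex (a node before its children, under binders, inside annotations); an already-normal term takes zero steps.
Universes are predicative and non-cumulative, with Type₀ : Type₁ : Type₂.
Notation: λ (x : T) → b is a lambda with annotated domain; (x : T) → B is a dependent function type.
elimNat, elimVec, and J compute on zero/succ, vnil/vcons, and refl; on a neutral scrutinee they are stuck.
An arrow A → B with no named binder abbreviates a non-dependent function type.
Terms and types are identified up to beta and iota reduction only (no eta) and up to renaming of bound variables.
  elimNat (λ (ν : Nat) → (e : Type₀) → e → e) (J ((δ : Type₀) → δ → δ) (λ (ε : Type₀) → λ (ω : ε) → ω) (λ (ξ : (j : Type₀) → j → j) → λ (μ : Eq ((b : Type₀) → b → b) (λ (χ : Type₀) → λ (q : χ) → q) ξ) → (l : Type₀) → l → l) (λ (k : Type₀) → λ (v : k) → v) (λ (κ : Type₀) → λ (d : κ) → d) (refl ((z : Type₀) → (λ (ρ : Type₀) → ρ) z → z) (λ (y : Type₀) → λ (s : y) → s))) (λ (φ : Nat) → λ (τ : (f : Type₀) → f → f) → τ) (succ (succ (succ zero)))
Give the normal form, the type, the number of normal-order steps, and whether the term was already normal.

reduced normal form:
  λ (ν : Type₀) → λ (e : ν) → e
type:
  (ν : Type₀) → ν → ν
steps to reach normal form (normal order): 11
already normal: no
first contracted redex: an elimNat iota-redex


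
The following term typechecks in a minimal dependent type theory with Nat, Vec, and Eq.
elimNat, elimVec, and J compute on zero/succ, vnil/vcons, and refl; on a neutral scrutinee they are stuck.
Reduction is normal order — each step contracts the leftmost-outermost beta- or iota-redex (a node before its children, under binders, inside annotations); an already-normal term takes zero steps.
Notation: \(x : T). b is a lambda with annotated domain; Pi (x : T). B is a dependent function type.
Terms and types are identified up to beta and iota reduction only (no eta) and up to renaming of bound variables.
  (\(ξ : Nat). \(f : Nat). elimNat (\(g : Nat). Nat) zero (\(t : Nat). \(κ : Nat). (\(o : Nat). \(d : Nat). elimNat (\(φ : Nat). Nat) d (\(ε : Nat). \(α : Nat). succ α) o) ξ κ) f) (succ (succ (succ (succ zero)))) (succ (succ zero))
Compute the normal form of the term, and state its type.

resulting normal form:
  succ (succ (succ (succ (succ (succ (succ (succ zero)))))))
inferred type:
  Nat


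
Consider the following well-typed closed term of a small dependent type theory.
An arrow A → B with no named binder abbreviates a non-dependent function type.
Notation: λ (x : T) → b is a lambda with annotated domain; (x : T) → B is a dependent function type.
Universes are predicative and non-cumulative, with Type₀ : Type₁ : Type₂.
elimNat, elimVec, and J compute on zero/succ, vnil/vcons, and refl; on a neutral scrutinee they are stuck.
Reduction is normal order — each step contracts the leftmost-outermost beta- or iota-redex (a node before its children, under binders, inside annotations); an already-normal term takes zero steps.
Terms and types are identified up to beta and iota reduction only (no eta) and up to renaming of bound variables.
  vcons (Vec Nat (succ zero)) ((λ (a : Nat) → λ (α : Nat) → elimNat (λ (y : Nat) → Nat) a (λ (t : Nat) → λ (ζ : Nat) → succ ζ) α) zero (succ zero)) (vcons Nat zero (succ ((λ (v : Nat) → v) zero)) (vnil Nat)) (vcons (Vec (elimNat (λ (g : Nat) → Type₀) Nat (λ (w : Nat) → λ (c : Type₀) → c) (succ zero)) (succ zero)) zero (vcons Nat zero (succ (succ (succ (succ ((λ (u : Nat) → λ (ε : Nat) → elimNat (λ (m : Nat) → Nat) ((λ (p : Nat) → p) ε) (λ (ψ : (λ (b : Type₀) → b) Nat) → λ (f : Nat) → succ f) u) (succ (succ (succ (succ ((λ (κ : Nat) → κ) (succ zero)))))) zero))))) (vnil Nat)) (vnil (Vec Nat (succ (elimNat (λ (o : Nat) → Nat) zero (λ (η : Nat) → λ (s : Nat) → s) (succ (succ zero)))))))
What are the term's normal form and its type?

resulting normal form:
  vcons (Vec Nat (succ zero)) (succ zero) (vcons Nat zero (succ zero) (vnil Nat)) (vcons (Vec Nat (succ zero)) zero (vcons Nat zero (succ (succ (succ (succ (succ (succ (succ (succ (succ zero))))))))) (vnil Nat)) (vnil (Vec Nat (succ zero))))
inferred type:
  Vec (Vec Nat (succ zero)) (succ (succ zero))
observation: contracting a beta-redex first, the term normalizes in 39 steps.


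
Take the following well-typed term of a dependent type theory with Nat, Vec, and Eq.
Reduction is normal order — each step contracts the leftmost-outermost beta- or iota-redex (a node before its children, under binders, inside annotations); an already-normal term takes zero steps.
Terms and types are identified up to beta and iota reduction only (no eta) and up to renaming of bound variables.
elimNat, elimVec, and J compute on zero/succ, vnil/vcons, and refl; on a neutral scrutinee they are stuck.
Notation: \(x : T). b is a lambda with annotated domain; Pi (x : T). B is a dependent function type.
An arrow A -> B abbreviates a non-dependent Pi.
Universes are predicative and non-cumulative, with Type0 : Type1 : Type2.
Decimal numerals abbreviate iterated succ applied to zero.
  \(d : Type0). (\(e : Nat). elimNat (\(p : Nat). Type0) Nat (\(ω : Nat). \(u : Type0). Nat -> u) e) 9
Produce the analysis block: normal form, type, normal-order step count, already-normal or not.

reduced normal form:
  \(d : Type0). Nat -> Nat -> Nat -> Nat -> Nat -> Nat -> Nat -> Nat -> Nat -> Nat
inferred type:
  Type0 -> Type0
reduction steps (normal order): 29
already normal: no
first redex: a beta-redex


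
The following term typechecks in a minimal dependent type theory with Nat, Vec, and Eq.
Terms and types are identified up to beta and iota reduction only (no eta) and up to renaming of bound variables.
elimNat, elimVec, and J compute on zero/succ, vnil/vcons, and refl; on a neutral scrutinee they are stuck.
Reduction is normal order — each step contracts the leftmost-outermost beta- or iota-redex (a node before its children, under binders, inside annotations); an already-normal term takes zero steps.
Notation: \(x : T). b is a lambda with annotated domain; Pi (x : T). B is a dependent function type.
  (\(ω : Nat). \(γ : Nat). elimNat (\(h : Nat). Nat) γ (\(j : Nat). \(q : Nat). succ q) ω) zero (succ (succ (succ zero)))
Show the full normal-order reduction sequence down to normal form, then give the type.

reduction (normal order):
  (\(ω : Nat). \(γ : Nat). elimNat (\(h : Nat). Nat) γ (\(j : Nat). \(q : Nat). succ q) ω) zero (succ (succ (succ zero)))
  ~> (\(ω : Nat). elimNat (\(γ : Nat). Nat) ω (\(h : Nat). \(j : Nat). succ j) zero) (succ (succ (succ zero)))
  ~> elimNat (\(ω : Nat). Nat) (succ (succ (succ zero))) (\(γ : Nat). \(h : Nat). succ h) zero
  ~> succ (succ (succ zero))
inferred type:
  Nat


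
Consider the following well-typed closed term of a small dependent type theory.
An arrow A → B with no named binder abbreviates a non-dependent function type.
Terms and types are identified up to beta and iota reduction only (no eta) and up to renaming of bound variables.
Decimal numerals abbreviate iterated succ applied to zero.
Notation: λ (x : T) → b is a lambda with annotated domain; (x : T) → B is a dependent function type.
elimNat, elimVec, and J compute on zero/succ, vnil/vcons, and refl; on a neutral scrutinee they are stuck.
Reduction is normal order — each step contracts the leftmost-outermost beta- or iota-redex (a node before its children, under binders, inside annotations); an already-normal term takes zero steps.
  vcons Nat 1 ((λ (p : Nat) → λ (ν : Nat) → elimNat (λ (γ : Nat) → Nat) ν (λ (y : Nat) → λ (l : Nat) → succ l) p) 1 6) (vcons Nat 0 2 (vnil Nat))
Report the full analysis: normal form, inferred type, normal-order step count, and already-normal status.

reduced normal form:
  vcons Nat 1 7 (vcons Nat 0 2 (vnil Nat))
type:
  Vec Nat 2
reduction steps (normal order): 6
already normal: no
first redex: a beta-redex


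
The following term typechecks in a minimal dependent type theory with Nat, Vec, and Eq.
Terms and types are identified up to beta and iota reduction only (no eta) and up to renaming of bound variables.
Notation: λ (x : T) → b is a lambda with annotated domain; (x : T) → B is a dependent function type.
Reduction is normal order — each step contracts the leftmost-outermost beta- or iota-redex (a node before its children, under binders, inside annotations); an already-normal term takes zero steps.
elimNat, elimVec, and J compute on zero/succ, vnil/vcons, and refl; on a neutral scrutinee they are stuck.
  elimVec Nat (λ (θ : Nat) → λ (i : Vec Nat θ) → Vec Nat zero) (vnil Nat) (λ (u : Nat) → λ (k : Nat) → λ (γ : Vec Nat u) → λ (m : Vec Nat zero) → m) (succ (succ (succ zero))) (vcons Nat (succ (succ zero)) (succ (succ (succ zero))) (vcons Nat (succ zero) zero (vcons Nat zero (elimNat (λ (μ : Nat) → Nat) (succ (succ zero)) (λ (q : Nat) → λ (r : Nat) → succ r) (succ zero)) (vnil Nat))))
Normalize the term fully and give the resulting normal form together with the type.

reduced normal form:
  vnil Nat
type:
  Vec Nat zero


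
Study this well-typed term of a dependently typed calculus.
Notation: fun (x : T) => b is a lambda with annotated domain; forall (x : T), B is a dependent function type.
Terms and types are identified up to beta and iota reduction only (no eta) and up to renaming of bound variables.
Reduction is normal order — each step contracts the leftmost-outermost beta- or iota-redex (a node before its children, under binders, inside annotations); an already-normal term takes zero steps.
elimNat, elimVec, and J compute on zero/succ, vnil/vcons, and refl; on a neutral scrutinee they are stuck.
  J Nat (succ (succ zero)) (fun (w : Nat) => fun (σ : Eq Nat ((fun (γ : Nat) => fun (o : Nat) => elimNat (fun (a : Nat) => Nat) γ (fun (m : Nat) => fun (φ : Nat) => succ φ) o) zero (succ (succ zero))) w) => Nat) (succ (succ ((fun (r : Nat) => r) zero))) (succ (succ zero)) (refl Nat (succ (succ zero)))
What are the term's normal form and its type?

resulting normal form:
  succ (succ zero)
type:
  Nat


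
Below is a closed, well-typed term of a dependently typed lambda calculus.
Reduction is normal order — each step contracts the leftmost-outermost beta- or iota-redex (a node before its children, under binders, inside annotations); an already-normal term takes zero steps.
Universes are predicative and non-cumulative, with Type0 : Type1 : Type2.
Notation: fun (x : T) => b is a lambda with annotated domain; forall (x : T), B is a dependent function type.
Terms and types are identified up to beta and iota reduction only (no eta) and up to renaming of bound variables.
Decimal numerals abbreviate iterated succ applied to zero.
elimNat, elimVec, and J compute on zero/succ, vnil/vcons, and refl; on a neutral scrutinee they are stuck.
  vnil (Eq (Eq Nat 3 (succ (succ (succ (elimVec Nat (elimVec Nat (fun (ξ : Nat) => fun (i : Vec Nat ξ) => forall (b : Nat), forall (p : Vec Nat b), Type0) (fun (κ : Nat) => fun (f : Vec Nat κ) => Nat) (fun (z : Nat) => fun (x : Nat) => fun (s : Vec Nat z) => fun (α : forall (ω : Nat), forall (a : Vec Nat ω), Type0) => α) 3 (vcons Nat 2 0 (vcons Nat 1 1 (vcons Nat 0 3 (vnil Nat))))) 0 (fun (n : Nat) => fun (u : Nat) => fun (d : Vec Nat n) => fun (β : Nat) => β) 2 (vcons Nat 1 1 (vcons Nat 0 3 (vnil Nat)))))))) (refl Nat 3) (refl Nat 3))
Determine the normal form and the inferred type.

reduced normal form:
  vnil (Eq (Eq Nat 3 3) (refl Nat 3) (refl Nat 3))
type:
  Vec (Eq (Eq Nat 3 3) (refl Nat 3) (refl Nat 3)) 0
observation: the term reaches its normal form after 11 normal-order steps.


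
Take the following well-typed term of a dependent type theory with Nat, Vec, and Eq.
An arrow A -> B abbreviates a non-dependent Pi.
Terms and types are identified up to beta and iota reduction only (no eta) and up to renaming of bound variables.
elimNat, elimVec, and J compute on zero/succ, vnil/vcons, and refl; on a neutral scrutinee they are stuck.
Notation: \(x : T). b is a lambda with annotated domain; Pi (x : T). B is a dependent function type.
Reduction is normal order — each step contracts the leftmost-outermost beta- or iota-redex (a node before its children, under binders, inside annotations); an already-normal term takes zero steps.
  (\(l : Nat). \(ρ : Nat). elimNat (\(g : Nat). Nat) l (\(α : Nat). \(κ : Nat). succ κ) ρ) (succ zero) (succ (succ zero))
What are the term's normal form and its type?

resulting normal form:
  succ (succ (succ zero))
inferred type:
  Nat
observation: normalization takes exactly 9 steps under the normal-order strategy.


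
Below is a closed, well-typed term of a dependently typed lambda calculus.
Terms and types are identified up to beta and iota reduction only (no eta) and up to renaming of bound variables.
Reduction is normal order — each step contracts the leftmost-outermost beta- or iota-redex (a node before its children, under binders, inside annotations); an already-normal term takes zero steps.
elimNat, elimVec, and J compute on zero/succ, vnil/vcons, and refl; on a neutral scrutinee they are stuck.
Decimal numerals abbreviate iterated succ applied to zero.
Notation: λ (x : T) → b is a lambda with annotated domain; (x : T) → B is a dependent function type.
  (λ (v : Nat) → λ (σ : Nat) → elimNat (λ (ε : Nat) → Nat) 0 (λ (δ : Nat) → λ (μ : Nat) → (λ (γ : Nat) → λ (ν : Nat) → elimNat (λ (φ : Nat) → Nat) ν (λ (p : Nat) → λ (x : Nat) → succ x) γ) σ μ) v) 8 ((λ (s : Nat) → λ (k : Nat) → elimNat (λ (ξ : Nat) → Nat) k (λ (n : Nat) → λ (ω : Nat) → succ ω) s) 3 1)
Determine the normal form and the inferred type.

resulting normal form:
  32
type:
  Nat
observation: the term reaches its normal form after 243 normal-order steps.


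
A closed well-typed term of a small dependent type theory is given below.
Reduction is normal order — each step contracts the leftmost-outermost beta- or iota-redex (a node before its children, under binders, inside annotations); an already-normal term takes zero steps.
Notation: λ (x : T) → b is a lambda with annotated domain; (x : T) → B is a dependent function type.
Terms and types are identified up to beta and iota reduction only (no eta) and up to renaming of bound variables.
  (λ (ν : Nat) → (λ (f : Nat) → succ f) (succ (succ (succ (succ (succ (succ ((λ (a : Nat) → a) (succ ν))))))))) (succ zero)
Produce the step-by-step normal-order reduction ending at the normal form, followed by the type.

reduction (normal order):
  (λ (ν : Nat) → (λ (f : Nat) → succ f) (succ (succ (succ (succ (succ (succ ((λ (a : Nat) → a) (succ ν))))))))) (succ zero)
  ~> (λ (ν : Nat) → succ ν) (succ (succ (succ (succ (succ (succ ((λ (f : Nat) → f) (succ (succ zero)))))))))
  ~> succ (succ (succ (succ (succ (succ (succ ((λ (ν : Nat) → ν) (succ (succ zero)))))))))
  ~> succ (succ (succ (succ (succ (succ (succ (succ (succ zero))))))))
inferred type:
  Nat


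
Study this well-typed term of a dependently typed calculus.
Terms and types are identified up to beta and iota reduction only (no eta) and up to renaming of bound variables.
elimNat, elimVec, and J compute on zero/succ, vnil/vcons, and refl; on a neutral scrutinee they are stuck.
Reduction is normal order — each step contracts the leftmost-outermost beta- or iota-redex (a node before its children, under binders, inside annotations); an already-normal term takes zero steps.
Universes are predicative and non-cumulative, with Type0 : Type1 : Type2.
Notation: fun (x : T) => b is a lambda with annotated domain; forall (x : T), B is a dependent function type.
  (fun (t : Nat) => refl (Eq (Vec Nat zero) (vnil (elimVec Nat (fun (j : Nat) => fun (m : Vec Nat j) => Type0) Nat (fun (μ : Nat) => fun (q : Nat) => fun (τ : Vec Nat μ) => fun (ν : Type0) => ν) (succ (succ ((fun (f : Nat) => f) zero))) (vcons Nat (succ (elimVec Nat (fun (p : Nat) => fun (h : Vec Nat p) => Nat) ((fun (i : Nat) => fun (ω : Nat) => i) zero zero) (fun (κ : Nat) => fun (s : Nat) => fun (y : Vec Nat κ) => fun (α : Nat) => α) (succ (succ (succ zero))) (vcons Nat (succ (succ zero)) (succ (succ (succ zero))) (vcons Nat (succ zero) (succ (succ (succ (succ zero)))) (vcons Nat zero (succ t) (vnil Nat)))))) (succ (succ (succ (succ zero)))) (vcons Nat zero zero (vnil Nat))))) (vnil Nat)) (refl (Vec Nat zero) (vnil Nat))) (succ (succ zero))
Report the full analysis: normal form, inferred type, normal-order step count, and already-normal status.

reduced normal form:
  refl (Eq (Vec Nat zero) (vnil Nat) (vnil Nat)) (refl (Vec Nat zero) (vnil Nat))
inferred type:
  Eq (Eq (Vec Nat zero) (vnil Nat) (vnil Nat)) (refl (Vec Nat zero) (vnil Nat)) (refl (Vec Nat zero) (vnil Nat))
normal-order step count: 12
started in normal form: no
first redex: a beta-redex


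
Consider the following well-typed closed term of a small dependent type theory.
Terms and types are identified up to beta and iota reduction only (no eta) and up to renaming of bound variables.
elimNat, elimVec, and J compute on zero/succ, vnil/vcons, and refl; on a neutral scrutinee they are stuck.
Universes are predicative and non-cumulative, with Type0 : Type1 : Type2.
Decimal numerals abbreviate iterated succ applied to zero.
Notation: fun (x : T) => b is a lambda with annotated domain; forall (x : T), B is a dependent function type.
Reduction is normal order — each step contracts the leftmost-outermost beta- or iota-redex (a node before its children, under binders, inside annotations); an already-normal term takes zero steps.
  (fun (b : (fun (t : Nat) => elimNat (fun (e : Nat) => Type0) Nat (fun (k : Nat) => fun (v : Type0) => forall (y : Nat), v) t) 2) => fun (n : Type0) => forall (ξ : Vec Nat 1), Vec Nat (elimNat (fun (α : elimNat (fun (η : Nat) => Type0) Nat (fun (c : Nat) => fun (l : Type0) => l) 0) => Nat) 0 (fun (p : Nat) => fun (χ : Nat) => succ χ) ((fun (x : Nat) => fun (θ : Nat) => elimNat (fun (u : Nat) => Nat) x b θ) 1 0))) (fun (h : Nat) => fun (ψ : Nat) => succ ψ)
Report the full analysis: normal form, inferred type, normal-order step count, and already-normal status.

normal form:
  fun (b : Type0) => forall (t : Vec Nat 1), Vec Nat 1
type:
  forall (b : Type0), Type0
steps to reach normal form (normal order): 9
started in normal form: no
first contracted redex: a beta-redex


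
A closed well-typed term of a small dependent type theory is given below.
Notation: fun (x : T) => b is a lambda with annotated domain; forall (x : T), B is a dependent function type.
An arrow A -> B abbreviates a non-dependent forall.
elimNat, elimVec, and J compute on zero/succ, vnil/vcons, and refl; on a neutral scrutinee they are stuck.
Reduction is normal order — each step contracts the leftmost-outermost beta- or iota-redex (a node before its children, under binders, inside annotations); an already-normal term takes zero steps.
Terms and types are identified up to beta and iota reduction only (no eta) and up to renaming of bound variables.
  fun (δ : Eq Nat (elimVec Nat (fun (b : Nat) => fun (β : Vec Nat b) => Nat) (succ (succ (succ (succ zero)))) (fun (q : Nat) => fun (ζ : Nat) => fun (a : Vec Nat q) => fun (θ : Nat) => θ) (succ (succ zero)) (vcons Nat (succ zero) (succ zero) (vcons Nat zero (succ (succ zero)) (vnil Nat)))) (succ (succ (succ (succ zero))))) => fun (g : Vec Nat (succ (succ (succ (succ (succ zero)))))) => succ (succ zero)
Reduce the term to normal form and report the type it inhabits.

resulting normal form:
  fun (δ : Eq Nat (succ (succ (succ (succ zero)))) (succ (succ (succ (succ zero))))) => fun (b : Vec Nat (succ (succ (succ (succ (succ zero)))))) => succ (succ zero)
type:
  Eq Nat (succ (succ (succ (succ zero)))) (succ (succ (succ (succ zero)))) -> Vec Nat (succ (succ (succ (succ (succ zero))))) -> Nat


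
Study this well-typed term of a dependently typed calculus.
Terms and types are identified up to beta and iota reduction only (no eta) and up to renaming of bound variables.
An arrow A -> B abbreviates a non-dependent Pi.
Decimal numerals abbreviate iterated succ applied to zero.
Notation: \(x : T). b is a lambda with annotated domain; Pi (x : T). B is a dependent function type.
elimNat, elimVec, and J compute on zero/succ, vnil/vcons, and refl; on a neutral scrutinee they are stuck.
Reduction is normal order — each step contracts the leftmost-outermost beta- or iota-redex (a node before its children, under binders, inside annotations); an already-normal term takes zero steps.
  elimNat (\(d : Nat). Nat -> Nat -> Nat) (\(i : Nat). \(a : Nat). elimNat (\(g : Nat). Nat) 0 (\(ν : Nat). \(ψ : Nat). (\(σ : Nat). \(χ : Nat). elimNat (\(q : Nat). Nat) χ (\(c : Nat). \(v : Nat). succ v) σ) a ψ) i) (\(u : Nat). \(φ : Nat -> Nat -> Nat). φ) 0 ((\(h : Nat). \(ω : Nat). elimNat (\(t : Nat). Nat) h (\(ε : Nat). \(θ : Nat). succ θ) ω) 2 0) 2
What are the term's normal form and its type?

resulting normal form:
  4
the term's type:
  Nat
observation: the term reaches its normal form after 22 normal-order steps.


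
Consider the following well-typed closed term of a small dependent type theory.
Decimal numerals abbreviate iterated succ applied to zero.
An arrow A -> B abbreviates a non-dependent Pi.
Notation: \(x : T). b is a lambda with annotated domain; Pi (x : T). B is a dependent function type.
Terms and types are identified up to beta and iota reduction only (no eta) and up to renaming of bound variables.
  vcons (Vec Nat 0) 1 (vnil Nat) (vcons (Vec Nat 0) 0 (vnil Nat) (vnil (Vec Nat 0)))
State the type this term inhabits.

the term's type:
  Vec (Vec Nat 0) 2


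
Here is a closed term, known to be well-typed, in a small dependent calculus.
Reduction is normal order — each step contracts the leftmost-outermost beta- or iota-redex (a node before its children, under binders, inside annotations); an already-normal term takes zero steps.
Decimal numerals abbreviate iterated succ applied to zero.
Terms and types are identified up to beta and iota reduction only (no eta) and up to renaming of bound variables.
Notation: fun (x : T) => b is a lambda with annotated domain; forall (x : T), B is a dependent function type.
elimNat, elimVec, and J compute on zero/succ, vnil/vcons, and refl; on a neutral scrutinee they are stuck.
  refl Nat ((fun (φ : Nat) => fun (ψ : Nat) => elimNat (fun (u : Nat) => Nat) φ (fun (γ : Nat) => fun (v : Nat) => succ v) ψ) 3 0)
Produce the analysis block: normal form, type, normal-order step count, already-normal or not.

reduced normal form:
  refl Nat 3
the term's type:
  Eq Nat 3 3
reduction steps (normal order): 3
term was already normal: no
first contracted redex: a beta-redex


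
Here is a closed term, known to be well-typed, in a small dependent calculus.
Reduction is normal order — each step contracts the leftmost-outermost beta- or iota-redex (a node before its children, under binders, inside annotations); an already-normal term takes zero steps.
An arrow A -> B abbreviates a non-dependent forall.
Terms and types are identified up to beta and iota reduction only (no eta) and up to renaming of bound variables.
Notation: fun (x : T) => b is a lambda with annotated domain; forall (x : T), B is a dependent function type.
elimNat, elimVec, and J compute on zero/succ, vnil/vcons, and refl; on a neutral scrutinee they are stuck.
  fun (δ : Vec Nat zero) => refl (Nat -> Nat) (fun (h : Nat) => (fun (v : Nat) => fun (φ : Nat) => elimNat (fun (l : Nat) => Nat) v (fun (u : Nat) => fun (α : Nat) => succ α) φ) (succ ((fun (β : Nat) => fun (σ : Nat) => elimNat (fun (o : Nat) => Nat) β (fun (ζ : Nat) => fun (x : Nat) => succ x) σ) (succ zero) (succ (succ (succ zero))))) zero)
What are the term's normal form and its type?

reduced normal form:
  fun (δ : Vec Nat zero) => refl (Nat -> Nat) (fun (h : Nat) => succ (succ (succ (succ (succ zero)))))
inferred type:
  Vec Nat zero -> Eq (Nat -> Nat) (fun (δ : Nat) => succ (succ (succ (succ (succ zero))))) (fun (h : Nat) => succ (succ (succ (succ (succ zero)))))


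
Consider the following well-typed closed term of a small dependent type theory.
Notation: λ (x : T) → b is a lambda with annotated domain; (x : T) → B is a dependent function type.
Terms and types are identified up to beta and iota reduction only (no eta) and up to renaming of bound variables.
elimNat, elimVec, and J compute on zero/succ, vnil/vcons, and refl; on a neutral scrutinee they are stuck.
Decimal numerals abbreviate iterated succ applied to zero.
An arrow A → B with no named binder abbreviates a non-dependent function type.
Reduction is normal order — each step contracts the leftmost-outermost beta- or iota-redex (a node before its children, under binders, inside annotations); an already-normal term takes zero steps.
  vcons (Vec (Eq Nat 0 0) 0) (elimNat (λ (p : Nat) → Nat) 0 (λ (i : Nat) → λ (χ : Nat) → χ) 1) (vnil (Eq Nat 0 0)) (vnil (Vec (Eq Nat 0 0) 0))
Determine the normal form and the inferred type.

reduced normal form:
  vcons (Vec (Eq Nat 0 0) 0) 0 (vnil (Eq Nat 0 0)) (vnil (Vec (Eq Nat 0 0) 0))
the term's type:
  Vec (Vec (Eq Nat 0 0) 0) 1
observation: normalization takes exactly 4 steps under the normal-order strategy.


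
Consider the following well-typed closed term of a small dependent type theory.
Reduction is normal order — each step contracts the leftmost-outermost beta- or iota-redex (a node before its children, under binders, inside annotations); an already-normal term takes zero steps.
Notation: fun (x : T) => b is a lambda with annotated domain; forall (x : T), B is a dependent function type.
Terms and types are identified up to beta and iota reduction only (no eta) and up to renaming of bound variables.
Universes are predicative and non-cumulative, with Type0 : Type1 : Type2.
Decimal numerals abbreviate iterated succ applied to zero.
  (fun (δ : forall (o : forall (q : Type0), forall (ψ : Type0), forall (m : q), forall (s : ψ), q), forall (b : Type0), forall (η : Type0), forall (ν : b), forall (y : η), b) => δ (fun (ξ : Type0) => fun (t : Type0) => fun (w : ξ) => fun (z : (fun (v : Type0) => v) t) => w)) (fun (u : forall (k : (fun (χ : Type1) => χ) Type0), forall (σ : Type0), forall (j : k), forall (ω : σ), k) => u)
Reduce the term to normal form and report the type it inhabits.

reduced normal form:
  fun (δ : Type0) => fun (o : Type0) => fun (q : δ) => fun (ψ : o) => q
the term's type:
  forall (δ : Type0), forall (o : Type0), forall (q : δ), forall (ψ : o), δ


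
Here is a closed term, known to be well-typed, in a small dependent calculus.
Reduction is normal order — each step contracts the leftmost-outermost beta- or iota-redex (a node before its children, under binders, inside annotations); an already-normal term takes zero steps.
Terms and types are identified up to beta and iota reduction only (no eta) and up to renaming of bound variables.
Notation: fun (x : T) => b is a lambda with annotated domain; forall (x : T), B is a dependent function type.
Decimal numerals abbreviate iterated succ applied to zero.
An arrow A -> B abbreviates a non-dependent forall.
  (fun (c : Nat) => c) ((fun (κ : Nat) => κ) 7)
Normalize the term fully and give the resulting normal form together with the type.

reduced normal form:
  7
inferred type:
  Nat
observation: reduction starts at a beta-redex, and 2 normal-order steps reach the normal form.


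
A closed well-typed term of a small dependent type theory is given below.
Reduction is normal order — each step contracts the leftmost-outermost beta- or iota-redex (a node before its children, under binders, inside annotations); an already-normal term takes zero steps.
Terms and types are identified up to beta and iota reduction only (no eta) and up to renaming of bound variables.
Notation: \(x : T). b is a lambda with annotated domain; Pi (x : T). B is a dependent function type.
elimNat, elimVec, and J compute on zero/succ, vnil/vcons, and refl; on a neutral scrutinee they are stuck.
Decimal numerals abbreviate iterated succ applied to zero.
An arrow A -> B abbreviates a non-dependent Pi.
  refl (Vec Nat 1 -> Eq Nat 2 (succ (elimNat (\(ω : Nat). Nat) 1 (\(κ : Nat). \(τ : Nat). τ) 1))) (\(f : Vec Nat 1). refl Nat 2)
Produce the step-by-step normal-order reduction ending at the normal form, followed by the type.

reduction (normal order):
  refl (Vec Nat 1 -> Eq Nat 2 (succ (elimNat (\(ω : Nat). Nat) 1 (\(κ : Nat). \(τ : Nat). τ) 1))) (\(f : Vec Nat 1). refl Nat 2)
  ~> refl (Vec Nat 1 -> Eq Nat 2 (succ ((\(ω : Nat). \(κ : Nat). κ) 0 (elimNat (\(τ : Nat). Nat) 1 (\(f : Nat). \(α : Nat). α) 0)))) (\(r : Vec Nat 1). refl Nat 2)
  ~> refl (Vec Nat 1 -> Eq Nat 2 (succ ((\(ω : Nat). ω) (elimNat (\(κ : Nat). Nat) 1 (\(τ : Nat). \(f : Nat). f) 0)))) (\(α : Vec Nat 1). refl Nat 2)
  ~> refl (Vec Nat 1 -> Eq Nat 2 (succ (elimNat (\(ω : Nat). Nat) 1 (\(κ : Nat). \(τ : Nat). τ) 0))) (\(f : Vec Nat 1). refl Nat 2)
  ~> refl (Vec Nat 1 -> Eq Nat 2 2) (\(ω : Vec Nat 1). refl Nat 2)
the term's type:
  Eq (Vec Nat 1 -> Eq Nat 2 2) (\(ω : Vec Nat 1). refl Nat 2) (\(κ : Vec Nat 1). refl Nat 2)


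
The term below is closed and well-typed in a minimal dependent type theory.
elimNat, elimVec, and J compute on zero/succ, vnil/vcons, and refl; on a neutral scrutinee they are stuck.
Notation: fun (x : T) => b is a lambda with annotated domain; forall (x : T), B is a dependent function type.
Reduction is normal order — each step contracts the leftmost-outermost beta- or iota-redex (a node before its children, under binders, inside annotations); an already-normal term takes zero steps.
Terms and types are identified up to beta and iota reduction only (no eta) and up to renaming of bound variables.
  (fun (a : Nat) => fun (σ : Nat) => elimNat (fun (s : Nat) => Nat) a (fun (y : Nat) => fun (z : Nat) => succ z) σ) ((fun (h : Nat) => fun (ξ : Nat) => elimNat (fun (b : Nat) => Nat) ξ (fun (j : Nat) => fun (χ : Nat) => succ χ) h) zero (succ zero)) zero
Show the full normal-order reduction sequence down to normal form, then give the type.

reduction (normal order):
  (fun (a : Nat) => fun (σ : Nat) => elimNat (fun (s : Nat) => Nat) a (fun (y : Nat) => fun (z : Nat) => succ z) σ) ((fun (h : Nat) => fun (ξ : Nat) => elimNat (fun (b : Nat) => Nat) ξ (fun (j : Nat) => fun (χ : Nat) => succ χ) h) zero (succ zero)) zero
  ~> (fun (a : Nat) => elimNat (fun (σ : Nat) => Nat) ((fun (s : Nat) => fun (y : Nat) => elimNat (fun (z : Nat) => Nat) y (fun (h : Nat) => fun (ξ : Nat) => succ ξ) s) zero (succ zero)) (fun (b : Nat) => fun (j : Nat) => succ j) a) zero
  ~> elimNat (fun (a : Nat) => Nat) ((fun (σ : Nat) => fun (s : Nat) => elimNat (fun (y : Nat) => Nat) s (fun (z : Nat) => fun (h : Nat) => succ h) σ) zero (succ zero)) (fun (ξ : Nat) => fun (b : Nat) => succ b) zero
  ~> (fun (a : Nat) => fun (σ : Nat) => elimNat (fun (s : Nat) => Nat) σ (fun (y : Nat) => fun (z : Nat) => succ z) a) zero (succ zero)
  ~> (fun (a : Nat) => elimNat (fun (σ : Nat) => Nat) a (fun (s : Nat) => fun (y : Nat) => succ y) zero) (succ zero)
  ~> elimNat (fun (a : Nat) => Nat) (succ zero) (fun (σ : Nat) => fun (s : Nat) => succ s) zero
  ~> succ zero
type:
  Nat


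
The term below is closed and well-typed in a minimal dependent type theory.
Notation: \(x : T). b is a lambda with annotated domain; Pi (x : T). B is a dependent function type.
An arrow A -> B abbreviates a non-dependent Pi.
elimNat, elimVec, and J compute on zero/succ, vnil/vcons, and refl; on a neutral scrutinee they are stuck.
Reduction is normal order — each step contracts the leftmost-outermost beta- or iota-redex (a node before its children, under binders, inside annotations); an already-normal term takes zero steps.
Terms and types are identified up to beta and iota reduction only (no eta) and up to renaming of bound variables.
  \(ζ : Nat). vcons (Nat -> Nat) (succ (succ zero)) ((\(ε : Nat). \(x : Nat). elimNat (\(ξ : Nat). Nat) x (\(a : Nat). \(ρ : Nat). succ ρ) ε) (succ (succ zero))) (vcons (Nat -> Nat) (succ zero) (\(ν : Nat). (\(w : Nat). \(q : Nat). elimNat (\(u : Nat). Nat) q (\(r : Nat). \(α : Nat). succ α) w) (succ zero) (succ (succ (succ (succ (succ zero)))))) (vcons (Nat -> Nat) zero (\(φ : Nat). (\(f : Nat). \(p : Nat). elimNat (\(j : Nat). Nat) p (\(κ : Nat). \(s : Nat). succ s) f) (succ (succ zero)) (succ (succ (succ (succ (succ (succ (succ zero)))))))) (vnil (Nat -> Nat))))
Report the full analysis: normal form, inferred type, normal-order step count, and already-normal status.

reduced normal form:
  \(ζ : Nat). vcons (Nat -> Nat) (succ (succ zero)) (\(ε : Nat). succ (succ ε)) (vcons (Nat -> Nat) (succ zero) (\(x : Nat). succ (succ (succ (succ (succ (succ zero)))))) (vcons (Nat -> Nat) zero (\(ξ : Nat). succ (succ (succ (succ (succ (succ (succ (succ (succ zero))))))))) (vnil (Nat -> Nat))))
inferred type:
  Nat -> Vec (Nat -> Nat) (succ (succ (succ zero)))
reduction steps (normal order): 23
term was already normal: no
first redex: a beta-redex
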